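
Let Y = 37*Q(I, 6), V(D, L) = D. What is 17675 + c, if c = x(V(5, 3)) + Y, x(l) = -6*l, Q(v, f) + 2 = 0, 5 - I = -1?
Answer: 17571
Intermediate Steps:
I = 6 (I = 5 - 1*(-1) = 5 + 1 = 6)
Q(v, f) = -2 (Q(v, f) = -2 + 0 = -2)
Y = -74 (Y = 37*(-2) = -74)
c = -104 (c = -6*5 - 74 = -30 - 74 = -104)
17675 + c = 17675 - 104 = 17571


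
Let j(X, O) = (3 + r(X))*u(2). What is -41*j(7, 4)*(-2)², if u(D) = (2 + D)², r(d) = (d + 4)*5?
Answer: -152192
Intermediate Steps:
r(d) = 20 + 5*d (r(d) = (4 + d)*5 = 20 + 5*d)
j(X, O) = 368 + 80*X (j(X, O) = (3 + (20 + 5*X))*(2 + 2)² = (23 + 5*X)*4² = (23 + 5*X)*16 = 368 + 80*X)
-41*j(7, 4)*(-2)² = -41*(368 + 80*7)*(-2)² = -41*(368 + 560)*4 = -41*928*4 = -38048*4 = -152192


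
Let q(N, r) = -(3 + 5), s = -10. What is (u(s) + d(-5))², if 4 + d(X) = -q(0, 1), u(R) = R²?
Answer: 10816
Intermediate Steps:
q(N, r) = -8 (q(N, r) = -1*8 = -8)
d(X) = 4 (d(X) = -4 - 1*(-8) = -4 + 8 = 4)
(u(s) + d(-5))² = ((-10)² + 4)² = (100 + 4)² = 104² = 10816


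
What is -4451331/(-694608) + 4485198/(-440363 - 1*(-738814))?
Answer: 1481319533555/69102150736 ≈ 21.437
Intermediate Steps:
-4451331/(-694608) + 4485198/(-440363 - 1*(-738814)) = -4451331*(-1/694608) + 4485198/(-440363 + 738814) = 1483777/231536 + 4485198/298451 = 1481319533555/69102150736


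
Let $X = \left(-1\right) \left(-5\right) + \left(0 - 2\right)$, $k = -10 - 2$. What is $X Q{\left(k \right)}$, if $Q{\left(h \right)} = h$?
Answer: $-36$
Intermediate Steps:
$k = -12$ ($k = -10 - 2 = -12$)
$X = 3$ ($X = 5 - 2 = 3$)
$X Q{\left(k \right)} = 3 \left(-12\right) = -36$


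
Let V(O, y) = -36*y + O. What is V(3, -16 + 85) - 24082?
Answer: -26563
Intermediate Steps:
V(O, y) = O - 36*y
V(3, -16 + 85) - 24082 = (3 - 36*(-16 + 85)) - 24082 = (3 - 36*69) - 24082 = (3 - 2484) - 24082 = -2481 - 24082 = -26563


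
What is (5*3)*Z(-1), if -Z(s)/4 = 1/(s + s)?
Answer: 30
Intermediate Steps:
Z(s) = -2/s (Z(s) = -4/(s + s) = -4*1/(2*s) = -2/s)
(5*3)*Z(-1) = (5*3)*(-2/(-1)) = 15*(-2*(-1)) = 15*2 = 30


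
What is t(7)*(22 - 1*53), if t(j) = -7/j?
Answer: 31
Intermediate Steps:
t(7)*(22 - 1*53) = (-7/7)*(22 - 1*53) = (-7*1/7)*(22 - 53) = -1*(-31) = 31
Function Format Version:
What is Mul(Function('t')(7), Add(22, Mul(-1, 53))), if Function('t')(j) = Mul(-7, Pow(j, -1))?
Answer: 31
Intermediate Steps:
Mul(Function('t')(7), Add(22, Mul(-1, 53))) = Mul(Mul(-7, Pow(7, -1)), Add(22, Mul(-1, 53))) = Mul(Mul(-7, Rational(1, 7)), Add(22, -53)) = Mul(-1, -31) = 31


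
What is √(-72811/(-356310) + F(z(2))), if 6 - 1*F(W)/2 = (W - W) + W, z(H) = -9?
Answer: √426071974490/118770 ≈ 5.4958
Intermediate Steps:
F(W) = 12 - 2*W (F(W) = 12 - 2*((W - W) + W) = 12 - 2*(0 + W) = 12 - 2*W)
√(-72811/(-356310) + F(z(2))) = √(-72811/(-356310) + (12 - 2*(-9))) = √(-72811*(-1/356310) + (12 + 18)) = √(72811/356310 + 30) = √(10762111/356310) = √426071974490/118770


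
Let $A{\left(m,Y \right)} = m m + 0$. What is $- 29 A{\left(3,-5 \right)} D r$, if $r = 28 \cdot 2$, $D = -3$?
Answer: $43848$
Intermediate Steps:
$A{\left(m,Y \right)} = m^{2}$ ($A{\left(m,Y \right)} = m^{2} + 0 = m^{2}$)
$r = 56$
$- 29 A{\left(3,-5 \right)} D r = - 29 \cdot 3^{2} \left(-3\right) 56 = - 29 \cdot 9 \left(-3\right) 56 = \left(-29\right) \left(-27\right) 56 = 783 \cdot 56 = 43848$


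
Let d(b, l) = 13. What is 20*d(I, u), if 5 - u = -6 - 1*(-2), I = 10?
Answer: 260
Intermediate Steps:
u = 9 (u = 5 - (-6 - 1*(-2)) = 5 - (-6 + 2) = 5 - 1*(-4) = 5 + 4 = 9)
20*d(I, u) = 20*13 = 260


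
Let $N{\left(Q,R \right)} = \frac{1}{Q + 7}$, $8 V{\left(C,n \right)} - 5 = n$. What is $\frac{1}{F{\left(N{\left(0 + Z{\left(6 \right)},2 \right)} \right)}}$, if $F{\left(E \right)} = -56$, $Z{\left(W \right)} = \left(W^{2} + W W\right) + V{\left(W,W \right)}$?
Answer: $- \frac{1}{56} \approx -0.017857$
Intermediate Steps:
$V{\left(C,n \right)} = \frac{5}{8} + \frac{n}{8}$
$Z{\left(W \right)} = \frac{5}{8} + 2 W^{2} + \frac{W}{8}$ ($Z{\left(W \right)} = \left(W^{2} + W W\right) + \left(\frac{5}{8} + \frac{W}{8}\right) = \left(W^{2} + W^{2}\right) + \left(\frac{5}{8} + \frac{W}{8}\right) = 2 W^{2} + \left(\frac{5}{8} + \frac{W}{8}\right) = \frac{5}{8} + 2 W^{2} + \frac{W}{8}$)
$N{\left(Q,R \right)} = \frac{1}{7 + Q}$
$\frac{1}{F{\left(N{\left(0 + Z{\left(6 \right)},2 \right)} \right)}} = \frac{1}{-56} = - \frac{1}{56}$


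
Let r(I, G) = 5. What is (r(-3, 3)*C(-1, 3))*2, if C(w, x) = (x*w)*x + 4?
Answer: -50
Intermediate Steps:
C(w, x) = 4 + w*x² (C(w, x) = (w*x)*x + 4 = w*x² + 4 = 4 + w*x²)
(r(-3, 3)*C(-1, 3))*2 = (5*(4 - 1*3²))*2 = (5*(4 - 1*9))*2 = (5*(4 - 9))*2 = (5*(-5))*2 = -25*2 = -50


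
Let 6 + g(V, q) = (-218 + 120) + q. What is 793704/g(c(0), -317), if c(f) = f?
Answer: -793704/421 ≈ -1885.3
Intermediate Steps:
g(V, q) = -104 + q (g(V, q) = -6 + ((-218 + 120) + q) = -6 + (-98 + q) = -104 + q)
793704/g(c(0), -317) = 793704/(-104 - 317) = 793704/(-421) = 793704*(-1/421) = -793704/421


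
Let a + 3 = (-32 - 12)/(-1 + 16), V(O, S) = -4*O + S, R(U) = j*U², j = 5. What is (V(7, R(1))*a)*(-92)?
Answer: -188324/15 ≈ -12555.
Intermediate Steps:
R(U) = 5*U²
V(O, S) = S - 4*O
a = -89/15 (a = -3 + (-32 - 12)/(-1 + 16) = -3 - 44/15 = -89/15 ≈ -5.9333)
(V(7, R(1))*a)*(-92) = ((5*1² - 4*7)*(-89/15))*(-92) = ((5*1 - 28)*(-89/15))*(-92) = ((5 - 28)*(-89/15))*(-92) = -23*(-89/15)*(-92) = (2047/15)*(-92) = -188324/15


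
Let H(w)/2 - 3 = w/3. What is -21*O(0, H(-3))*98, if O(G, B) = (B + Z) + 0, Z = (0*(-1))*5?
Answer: -8232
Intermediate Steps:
H(w) = 6 + 2*w/3 (H(w) = 6 + 2*(w/3) = 6 + 2*w/3)
Z = 0 (Z = 0*5 = 0)
O(G, B) = B (O(G, B) = (B + 0) + 0 = B + 0 = B)
-21*O(0, H(-3))*98 = -21*(6 + (⅔)*(-3))*98 = -21*(6 - 2)*98 = -21*4*98 = -84*98 = -8232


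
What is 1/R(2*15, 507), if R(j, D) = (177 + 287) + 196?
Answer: 1/660 ≈ 0.0015152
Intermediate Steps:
R(j, D) = 660 (R(j, D) = 464 + 196 = 660)
1/R(2*15, 507) = 1/660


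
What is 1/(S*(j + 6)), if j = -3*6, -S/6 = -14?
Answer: -1/1008 ≈ -0.00099206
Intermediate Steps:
S = 84 (S = -6*(-14) = 84)
j = -18
1/(S*(j + 6)) = 1/(84*(-18 + 6)) = 1/(84*(-12)) = 1/(-1008) = -1/1008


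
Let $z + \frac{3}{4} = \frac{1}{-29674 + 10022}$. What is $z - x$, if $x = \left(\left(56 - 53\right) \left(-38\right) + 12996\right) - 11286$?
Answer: $- \frac{7844833}{4913} \approx -1596.8$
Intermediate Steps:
$z = - \frac{3685}{4913}$ ($z = - \frac{3}{4} + \frac{1}{-29674 + 10022} = - \frac{3}{4} + \frac{1}{-19652} = - \frac{3}{4} - \frac{1}{19652} = - \frac{3685}{4913} \approx -0.75005$)
$x = 1596$ ($x = \left(3 \left(-38\right) + 12996\right) - 11286 = \left(-114 + 12996\right) - 11286 = 12882 - 11286 = 1596$)
$z - x = - \frac{3685}{4913} - 1596 = - \frac{7844833}{4913}$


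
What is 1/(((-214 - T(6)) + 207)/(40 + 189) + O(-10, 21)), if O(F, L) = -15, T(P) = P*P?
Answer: -229/3478 ≈ -0.065842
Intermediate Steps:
T(P) = P**2
1/(((-214 - T(6)) + 207)/(40 + 189) + O(-10, 21)) = 1/(((-214 - 1*6**2) + 207)/(40 + 189) - 15) = 1/(((-214 - 1*36) + 207)/229 - 15) = 1/(((-214 - 36) + 207)*(1/229) - 15) = 1/((-250 + 207)*(1/229) - 15) = 1/(-43*1/229 - 15) = 1/(-43/229 - 15) = 1/(-3478/229) = -229/3478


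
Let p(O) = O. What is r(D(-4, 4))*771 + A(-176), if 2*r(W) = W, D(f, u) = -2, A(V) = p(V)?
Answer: -947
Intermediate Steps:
A(V) = V
r(W) = W/2
r(D(-4, 4))*771 + A(-176) = ((½)*(-2))*771 - 176 = -1*771 - 176 = -771 - 176 = -947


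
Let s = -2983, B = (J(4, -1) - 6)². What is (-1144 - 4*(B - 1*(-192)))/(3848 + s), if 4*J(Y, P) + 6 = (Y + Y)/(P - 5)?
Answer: -19417/7785 ≈ -2.4942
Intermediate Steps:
J(Y, P) = -3/2 + Y/(2*(-5 + P)) (J(Y, P) = -3/2 + ((Y + Y)/(P - 5))/4 = -3/2 + ((2*Y)/(-5 + P))/4 = -3/2 + (2*Y/(-5 + P))/4 = -3/2 + Y/(2*(-5 + P)))
B = 2209/36 (B = ((15 + 4 - 3*(-1))/(2*(-5 - 1)) - 6)² = ((½)*(15 + 4 + 3)/(-6) - 6)² = ((½)*(-⅙)*22 - 6)² = (-11/6 - 6)² = (-47/6)² = 2209/36 ≈ 61.361)
(-1144 - 4*(B - 1*(-192)))/(3848 + s) = (-1144 - 4*(2209/36 - 1*(-192)))/(3848 - 2983) = (-1144 - 4*(2209/36 + 192))/865 = (-1144 - 4*9121/36)*(1/865) = (-1144 - 9121/9)*(1/865) = -19417/9*1/865 = -19417/7785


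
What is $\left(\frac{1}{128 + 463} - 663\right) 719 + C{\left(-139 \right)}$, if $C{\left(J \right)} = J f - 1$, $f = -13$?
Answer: $- \frac{280659862}{591} \approx -4.7489 \cdot 10^{5}$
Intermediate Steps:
$C{\left(J \right)} = -1 - 13 J$ ($C{\left(J \right)} = J \left(-13\right) - 1 = - 13 J - 1 = -1 - 13 J$)
$\left(\frac{1}{128 + 463} - 663\right) 719 + C{\left(-139 \right)} = \left(\frac{1}{128 + 463} - 663\right) 719 - -1806 = \left(\frac{1}{591} - 663\right) 719 + \left(-1 + 1807\right) = \left(\frac{1}{591} - 663\right) 719 + 1806 = \left(- \frac{391832}{591}\right) 719 + 1806 = - \frac{281727208}{591} + 1806 = - \frac{280659862}{591}$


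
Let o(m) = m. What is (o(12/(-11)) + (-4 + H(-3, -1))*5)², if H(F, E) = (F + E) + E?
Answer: 257049/121 ≈ 2124.4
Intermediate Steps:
H(F, E) = F + 2*E (H(F, E) = (E + F) + E = F + 2*E)
(o(12/(-11)) + (-4 + H(-3, -1))*5)² = (12/(-11) + (-4 + (-3 + 2*(-1)))*5)² = (12*(-1/11) + (-4 + (-3 - 2))*5)² = (-12/11 + (-4 - 5)*5)² = (-12/11 - 9*5)² = (-12/11 - 45)² = (-507/11)² = 257049/121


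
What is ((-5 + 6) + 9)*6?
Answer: 60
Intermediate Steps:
((-5 + 6) + 9)*6 = (1 + 9)*6 = 10*6 = 60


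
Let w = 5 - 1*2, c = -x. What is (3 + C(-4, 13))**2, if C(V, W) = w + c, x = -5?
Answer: 121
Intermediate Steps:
c = 5 (c = -1*(-5) = 5)
w = 3 (w = 5 - 2 = 3)
C(V, W) = 8 (C(V, W) = 3 + 5 = 8)
(3 + C(-4, 13))**2 = (3 + 8)**2 = 11**2 = 121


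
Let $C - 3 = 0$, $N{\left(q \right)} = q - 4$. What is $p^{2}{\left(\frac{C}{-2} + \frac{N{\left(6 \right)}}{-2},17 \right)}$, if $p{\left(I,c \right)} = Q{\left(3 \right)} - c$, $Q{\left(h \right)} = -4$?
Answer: $441$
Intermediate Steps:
$N{\left(q \right)} = -4 + q$
$C = 3$ ($C = 3 + 0 = 3$)
$p{\left(I,c \right)} = -4 - c$
$p^{2}{\left(\frac{C}{-2} + \frac{N{\left(6 \right)}}{-2},17 \right)} = \left(-4 - 17\right)^{2} = \left(-21\right)^{2} = 441$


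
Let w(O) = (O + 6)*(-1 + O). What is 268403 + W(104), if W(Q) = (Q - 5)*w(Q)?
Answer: 1390073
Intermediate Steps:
w(O) = (-1 + O)*(6 + O) (w(O) = (6 + O)*(-1 + O) = (-1 + O)*(6 + O))
W(Q) = (-5 + Q)*(-6 + Q² + 5*Q) (W(Q) = (Q - 5)*(-6 + Q² + 5*Q) = (-5 + Q)*(-6 + Q² + 5*Q))
268403 + W(104) = 268403 + (30 + 104³ - 31*104) = 268403 + (30 + 1124864 - 3224) = 268403 + 1121670 = 1390073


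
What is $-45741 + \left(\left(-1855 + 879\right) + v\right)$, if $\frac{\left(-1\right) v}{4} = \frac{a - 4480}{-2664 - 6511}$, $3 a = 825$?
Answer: $- \frac{85729059}{1835} \approx -46719.0$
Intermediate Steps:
$a = 275$ ($a = \frac{1}{3} \cdot 825 = 275$)
$v = - \frac{3364}{1835}$ ($v = - 4 \frac{275 - 4480}{-2664 - 6511} = - 4 \left(- \frac{4205}{-9175}\right) = - 4 \left(\left(-4205\right) \left(- \frac{1}{9175}\right)\right) = \left(-4\right) \frac{841}{1835} = - \frac{3364}{1835} \approx -1.8332$)
$-45741 + \left(\left(-1855 + 879\right) + v\right) = -45741 + \left(\left(-1855 + 879\right) - \frac{3364}{1835}\right) = -45741 - \frac{1794324}{1835} = - \frac{85729059}{1835}$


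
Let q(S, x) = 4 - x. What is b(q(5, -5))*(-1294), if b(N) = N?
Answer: -11646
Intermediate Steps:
b(q(5, -5))*(-1294) = (4 - 1*(-5))*(-1294) = (4 + 5)*(-1294) = 9*(-1294) = -11646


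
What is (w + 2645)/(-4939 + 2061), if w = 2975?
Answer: -2810/1439 ≈ -1.9527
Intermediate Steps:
(w + 2645)/(-4939 + 2061) = (2975 + 2645)/(-4939 + 2061) = 5620/(-2878) = 5620*(-1/2878) = -2810/1439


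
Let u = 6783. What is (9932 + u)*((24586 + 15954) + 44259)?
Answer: 1417415285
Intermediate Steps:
(9932 + u)*((24586 + 15954) + 44259) = (9932 + 6783)*((24586 + 15954) + 44259) = 16715*(40540 + 44259) = 16715*84799 = 1417415285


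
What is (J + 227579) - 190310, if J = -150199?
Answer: -112930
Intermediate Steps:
(J + 227579) - 190310 = (-150199 + 227579) - 190310 = 77380 - 190310 = -112930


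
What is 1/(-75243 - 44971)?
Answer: -1/120214 ≈ -8.3185e-6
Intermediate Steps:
1/(-75243 - 44971) = 1/(-120214) = -1/120214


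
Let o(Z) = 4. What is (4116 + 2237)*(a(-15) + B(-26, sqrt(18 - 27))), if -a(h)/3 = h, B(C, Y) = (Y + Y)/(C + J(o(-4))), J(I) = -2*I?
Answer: 285885 - 19059*I/17 ≈ 2.8589e+5 - 1121.1*I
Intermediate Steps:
B(C, Y) = 2*Y/(-8 + C) (B(C, Y) = (Y + Y)/(C - 2*4) = (2*Y)/(C - 8) = (2*Y)/(-8 + C) = 2*Y/(-8 + C))
a(h) = -3*h
(4116 + 2237)*(a(-15) + B(-26, sqrt(18 - 27))) = (4116 + 2237)*(-3*(-15) + 2*sqrt(18 - 27)/(-8 - 26)) = 6353*(45 + 2*sqrt(-9)/(-34)) = 6353*(45 + 2*(3*I)*(-1/34)) = 6353*(45 - 3*I/17) = 285885 - 19059*I/17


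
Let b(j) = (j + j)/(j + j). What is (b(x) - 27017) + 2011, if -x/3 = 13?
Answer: -25005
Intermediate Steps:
x = -39 (x = -3*13 = -39)
b(j) = 1 (b(j) = (2*j)/((2*j)) = (2*j)*(1/(2*j)) = 1)
(b(x) - 27017) + 2011 = (1 - 27017) + 2011 = -27016 + 2011 = -25005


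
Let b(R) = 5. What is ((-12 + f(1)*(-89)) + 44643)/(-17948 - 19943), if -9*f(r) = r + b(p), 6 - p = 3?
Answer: -19153/16239 ≈ -1.1794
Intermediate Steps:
p = 3 (p = 6 - 1*3 = 6 - 3 = 3)
f(r) = -5/9 - r/9 (f(r) = -(r + 5)/9 = -(5 + r)/9 = -5/9 - r/9)
((-12 + f(1)*(-89)) + 44643)/(-17948 - 19943) = ((-12 + (-5/9 - ⅑*1)*(-89)) + 44643)/(-17948 - 19943) = ((-12 + (-5/9 - ⅑)*(-89)) + 44643)/(-37891) = ((-12 - ⅔*(-89)) + 44643)*(-1/37891) = ((-12 + 178/3) + 44643)*(-1/37891) = (142/3 + 44643)*(-1/37891) = (134071/3)*(-1/37891) = -19153/16239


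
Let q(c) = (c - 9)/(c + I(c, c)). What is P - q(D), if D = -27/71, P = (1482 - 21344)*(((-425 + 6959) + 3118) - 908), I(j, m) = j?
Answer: -521020021/3 ≈ -1.7367e+8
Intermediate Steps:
P = -173673328 (P = -19862*((6534 + 3118) - 908) = -19862*(9652 - 908) = -19862*8744 = -173673328)
D = -27/71 (D = -27*1/71 = -27/71 ≈ -0.38028)
q(c) = (-9 + c)/(2*c) (q(c) = (c - 9)/(c + c) = (-9 + c)/((2*c)) = (-9 + c)*(1/(2*c)) = (-9 + c)/(2*c))
P - q(D) = -173673328 - (-9 - 27/71)/(2*(-27/71)) = -173673328 - (-71)*(-666)/(2*27*71) = -173673328 - 1*37/3 = -173673328 - 37/3 = -521020021/3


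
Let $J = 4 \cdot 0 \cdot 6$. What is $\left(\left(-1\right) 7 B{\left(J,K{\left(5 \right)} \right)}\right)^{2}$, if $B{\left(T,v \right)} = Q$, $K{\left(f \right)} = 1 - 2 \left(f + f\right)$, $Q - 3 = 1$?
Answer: $784$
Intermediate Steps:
$Q = 4$ ($Q = 3 + 1 = 4$)
$J = 0$ ($J = 0 \cdot 6 = 0$)
$K{\left(f \right)} = 1 - 4 f$ ($K{\left(f \right)} = 1 - 2 \cdot 2 f = 1 - 4 f$)
$B{\left(T,v \right)} = 4$
$\left(\left(-1\right) 7 B{\left(J,K{\left(5 \right)} \right)}\right)^{2} = \left(\left(-1\right) 7 \cdot 4\right)^{2} = \left(\left(-7\right) 4\right)^{2} = \left(-28\right)^{2} = 784$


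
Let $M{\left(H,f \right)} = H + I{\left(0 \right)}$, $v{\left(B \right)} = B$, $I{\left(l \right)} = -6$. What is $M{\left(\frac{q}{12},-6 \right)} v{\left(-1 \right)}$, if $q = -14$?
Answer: $\frac{43}{6} \approx 7.1667$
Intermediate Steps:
$M{\left(H,f \right)} = -6 + H$ ($M{\left(H,f \right)} = H - 6 = -6 + H$)
$M{\left(\frac{q}{12},-6 \right)} v{\left(-1 \right)} = \left(-6 - \frac{14}{12}\right) \left(-1\right) = \left(-6 - \frac{7}{6}\right) \left(-1\right) = \left(- \frac{43}{6}\right) \left(-1\right) = \frac{43}{6}$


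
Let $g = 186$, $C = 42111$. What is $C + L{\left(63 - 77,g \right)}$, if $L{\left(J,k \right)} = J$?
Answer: $42097$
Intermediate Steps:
$C + L{\left(63 - 77,g \right)} = 42111 + \left(63 - 77\right) = 42111 - 14 = 42097$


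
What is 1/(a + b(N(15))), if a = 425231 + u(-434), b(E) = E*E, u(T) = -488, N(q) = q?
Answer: 1/424968 ≈ 2.3531e-6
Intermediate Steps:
b(E) = E**2
a = 424743 (a = 425231 - 488 = 424743)
1/(a + b(N(15))) = 1/(424743 + 15**2) = 1/(424743 + 225) = 1/424968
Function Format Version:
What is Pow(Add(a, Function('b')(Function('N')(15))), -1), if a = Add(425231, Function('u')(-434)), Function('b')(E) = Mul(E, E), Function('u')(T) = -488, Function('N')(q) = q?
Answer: Rational(1, 424968) ≈ 2.3531e-6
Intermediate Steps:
Function('b')(E) = Pow(E, 2)
a = 424743 (a = Add(425231, -488) = 424743)
Pow(Add(a, Function('b')(Function('N')(15))), -1) = Pow(Add(424743, Pow(15, 2)), -1) = Pow(Add(424743, 225), -1) = Pow(424968, -1) = Rational(1, 424968)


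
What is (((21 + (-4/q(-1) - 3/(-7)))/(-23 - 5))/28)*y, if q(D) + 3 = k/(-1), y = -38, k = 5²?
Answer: 2869/2744 ≈ 1.0456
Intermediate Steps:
k = 25
q(D) = -28 (q(D) = -3 + 25/(-1) = -3 + 25*(-1) = -3 - 25 = -28)
(((21 + (-4/q(-1) - 3/(-7)))/(-23 - 5))/28)*y = (((21 + (-4/(-28) - 3/(-7)))/(-23 - 5))/28)*(-38) = (((21 + (-4*(-1/28) - 3*(-⅐)))/(-28))/28)*(-38) = (((21 + (⅐ + 3/7))*(-1/28))/28)*(-38) = (((21 + 4/7)*(-1/28))/28)*(-38) = (((151/7)*(-1/28))/28)*(-38) = ((1/28)*(-151/196))*(-38) = -151/5488*(-38) = 2869/2744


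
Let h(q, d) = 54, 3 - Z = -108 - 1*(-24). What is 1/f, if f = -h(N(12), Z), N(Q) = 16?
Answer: -1/54 ≈ -0.018519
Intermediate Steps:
Z = 87 (Z = 3 - (-108 - 1*(-24)) = 3 - (-108 + 24) = 3 - 1*(-84) = 3 + 84 = 87)
f = -54 (f = -1*54 = -54)
1/f = 1/(-54) = -1/54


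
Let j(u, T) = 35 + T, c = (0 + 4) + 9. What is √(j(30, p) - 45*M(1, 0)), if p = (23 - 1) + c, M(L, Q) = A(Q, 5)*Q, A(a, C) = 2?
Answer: √70 ≈ 8.3666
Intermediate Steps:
M(L, Q) = 2*Q
c = 13 (c = 4 + 9 = 13)
p = 35 (p = (23 - 1) + 13 = 22 + 13 = 35)
√(j(30, p) - 45*M(1, 0)) = √((35 + 35) - 90*0) = √(70 - 45*0) = √(70 + 0) = √70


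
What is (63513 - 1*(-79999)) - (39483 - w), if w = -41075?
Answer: 62954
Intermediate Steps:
(63513 - 1*(-79999)) - (39483 - w) = (63513 - 1*(-79999)) - (39483 - 1*(-41075)) = (63513 + 79999) - (39483 + 41075) = 143512 - 1*80558 = 143512 - 80558 = 62954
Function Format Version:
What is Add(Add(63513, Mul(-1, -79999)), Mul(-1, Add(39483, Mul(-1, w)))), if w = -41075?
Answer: 62954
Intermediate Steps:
Add(Add(63513, Mul(-1, -79999)), Mul(-1, Add(39483, Mul(-1, w)))) = Add(Add(63513, Mul(-1, -79999)), Mul(-1, Add(39483, Mul(-1, -41075)))) = Add(Add(63513, 79999), Mul(-1, Add(39483, 41075))) = Add(143512, Mul(-1, 80558)) = Add(143512, -80558) = 62954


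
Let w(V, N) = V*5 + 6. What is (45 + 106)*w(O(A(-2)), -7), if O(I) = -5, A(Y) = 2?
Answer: -2869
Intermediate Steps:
w(V, N) = 6 + 5*V (w(V, N) = 5*V + 6 = 6 + 5*V)
(45 + 106)*w(O(A(-2)), -7) = (45 + 106)*(6 + 5*(-5)) = 151*(6 - 25) = 151*(-19) = -2869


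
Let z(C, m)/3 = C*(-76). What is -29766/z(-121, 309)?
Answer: -41/38 ≈ -1.0789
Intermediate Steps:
z(C, m) = -228*C (z(C, m) = 3*(C*(-76)) = 3*(-76*C) = -228*C)
-29766/z(-121, 309) = -29766/((-228*(-121))) = -29766/27588 = -29766*1/27588 = -41/38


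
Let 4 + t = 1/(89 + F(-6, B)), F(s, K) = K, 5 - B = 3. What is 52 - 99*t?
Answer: 40669/91 ≈ 446.91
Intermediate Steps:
B = 2 (B = 5 - 1*3 = 5 - 3 = 2)
t = -363/91 (t = -4 + 1/(89 + 2) = -4 + 1/91 = -363/91 ≈ -3.9890)
52 - 99*t = 52 - 99*(-363/91) = 52 + 35937/91 = 40669/91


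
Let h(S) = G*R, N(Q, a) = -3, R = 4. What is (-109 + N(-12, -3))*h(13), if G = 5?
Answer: -2240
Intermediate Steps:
h(S) = 20 (h(S) = 5*4 = 20)
(-109 + N(-12, -3))*h(13) = (-109 - 3)*20 = -112*20 = -2240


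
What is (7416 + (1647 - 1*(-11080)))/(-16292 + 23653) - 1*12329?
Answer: -90733626/7361 ≈ -12326.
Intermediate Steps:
(7416 + (1647 - 1*(-11080)))/(-16292 + 23653) - 1*12329 = (7416 + (1647 + 11080))/7361 - 12329 = (7416 + 12727)*(1/7361) - 12329 = 20143*(1/7361) - 12329 = 20143/7361 - 12329 = -90733626/7361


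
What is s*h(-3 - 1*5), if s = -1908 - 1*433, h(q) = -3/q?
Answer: -7023/8 ≈ -877.88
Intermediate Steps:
s = -2341 (s = -1908 - 433 = -2341)
s*h(-3 - 1*5) = -(-7023)/(-3 - 1*5) = -(-7023)/(-3 - 5) = -(-7023)/(-8) = -(-7023)*(-1)/8 = -2341*3/8 = -7023/8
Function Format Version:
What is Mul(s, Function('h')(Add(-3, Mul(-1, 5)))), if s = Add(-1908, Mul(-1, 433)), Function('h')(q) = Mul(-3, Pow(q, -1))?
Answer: Rational(-7023, 8) ≈ -877.88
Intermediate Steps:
s = -2341 (s = Add(-1908, -433) = -2341)
Mul(s, Function('h')(Add(-3, Mul(-1, 5)))) = Mul(-2341, Mul(-3, Pow(Add(-3, Mul(-1, 5)), -1))) = Mul(-2341, Mul(-3, Pow(Add(-3, -5), -1))) = Mul(-2341, Mul(-3, Pow(-8, -1))) = Mul(-2341, Mul(-3, Rational(-1, 8))) = Mul(-2341, Rational(3, 8)) = Rational(-7023, 8)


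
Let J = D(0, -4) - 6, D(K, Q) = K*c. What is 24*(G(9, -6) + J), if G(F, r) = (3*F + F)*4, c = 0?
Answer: 3312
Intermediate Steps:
G(F, r) = 16*F (G(F, r) = (4*F)*4 = 16*F)
D(K, Q) = 0 (D(K, Q) = K*0 = 0)
J = -6 (J = 0 - 6 = -6)
24*(G(9, -6) + J) = 24*(16*9 - 6) = 24*(144 - 6) = 24*138 = 3312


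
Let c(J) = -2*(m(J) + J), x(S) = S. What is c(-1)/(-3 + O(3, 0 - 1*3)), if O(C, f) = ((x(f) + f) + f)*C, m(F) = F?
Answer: -2/15 ≈ -0.13333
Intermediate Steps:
O(C, f) = 3*C*f (O(C, f) = ((f + f) + f)*C = (2*f + f)*C = (3*f)*C = 3*C*f)
c(J) = -4*J (c(J) = -2*(J + J) = -4*J)
c(-1)/(-3 + O(3, 0 - 1*3)) = (-4*(-1))/(-3 + 3*3*(0 - 1*3)) = 4/(-3 + 3*3*(0 - 3)) = 4/(-3 + 3*3*(-3)) = 4/(-3 - 27) = 4/(-30) = 4*(-1/30) = -2/15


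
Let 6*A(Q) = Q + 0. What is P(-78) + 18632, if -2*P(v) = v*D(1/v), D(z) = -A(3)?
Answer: 37225/2 ≈ 18613.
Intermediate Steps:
A(Q) = Q/6 (A(Q) = (Q + 0)/6 = Q/6)
D(z) = -1/2 (D(z) = -3/6 = -1*1/2 = -1/2)
P(v) = v/4 (P(v) = -v*(-1)/(2*2) = -(-1)*v/4 = v/4)
P(-78) + 18632 = (1/4)*(-78) + 18632 = -39/2 + 18632 = 37225/2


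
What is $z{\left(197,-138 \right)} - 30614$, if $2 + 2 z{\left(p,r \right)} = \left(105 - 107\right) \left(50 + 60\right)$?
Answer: $-30725$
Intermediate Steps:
$z{\left(p,r \right)} = -111$ ($z{\left(p,r \right)} = -1 + \frac{\left(105 - 107\right) \left(50 + 60\right)}{2} = -1 + \frac{\left(-2\right) 110}{2} = -1 + \frac{1}{2} \left(-220\right) = -1 - 110 = -111$)
$z{\left(197,-138 \right)} - 30614 = -111 - 30614 = -30725$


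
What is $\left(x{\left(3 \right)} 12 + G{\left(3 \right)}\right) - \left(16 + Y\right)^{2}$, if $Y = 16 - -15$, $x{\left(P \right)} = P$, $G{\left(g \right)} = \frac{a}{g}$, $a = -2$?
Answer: $- \frac{6521}{3} \approx -2173.7$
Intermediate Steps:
$G{\left(g \right)} = - \frac{2}{g}$
$Y = 31$ ($Y = 16 + 15 = 31$)
$\left(x{\left(3 \right)} 12 + G{\left(3 \right)}\right) - \left(16 + Y\right)^{2} = \left(3 \cdot 12 - \frac{2}{3}\right) - \left(16 + 31\right)^{2} = \left(36 - \frac{2}{3}\right) - 47^{2} = \left(36 - \frac{2}{3}\right) - 2209 = \frac{106}{3} - 2209 = - \frac{6521}{3}$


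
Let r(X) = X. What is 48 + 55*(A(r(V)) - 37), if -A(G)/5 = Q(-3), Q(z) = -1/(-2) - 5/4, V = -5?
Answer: -7123/4 ≈ -1780.8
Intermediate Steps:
Q(z) = -¾ (Q(z) = -1*(-½) - 5*¼ = ½ - 5/4 = -¾)
A(G) = 15/4 (A(G) = -5*(-¾) = 15/4)
48 + 55*(A(r(V)) - 37) = 48 + 55*(15/4 - 37) = 48 + 55*(-133/4) = 48 - 7315/4 = -7123/4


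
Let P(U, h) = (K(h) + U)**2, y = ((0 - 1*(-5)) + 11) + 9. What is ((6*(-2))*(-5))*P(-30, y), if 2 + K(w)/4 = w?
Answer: 230640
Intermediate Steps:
K(w) = -8 + 4*w
y = 25 (y = ((0 + 5) + 11) + 9 = (5 + 11) + 9 = 16 + 9 = 25)
P(U, h) = (-8 + U + 4*h)**2 (P(U, h) = ((-8 + 4*h) + U)**2 = (-8 + U + 4*h)**2)
((6*(-2))*(-5))*P(-30, y) = ((6*(-2))*(-5))*(-8 - 30 + 4*25)**2 = (-12*(-5))*(-8 - 30 + 100)**2 = 60*62**2 = 60*3844 = 230640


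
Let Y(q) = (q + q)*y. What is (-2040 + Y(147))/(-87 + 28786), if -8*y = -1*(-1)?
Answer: -8307/114796 ≈ -0.072363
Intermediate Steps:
y = -1/8 (y = -(-1)*(-1)/8 = -1/8*1 = -1/8 ≈ -0.12500)
Y(q) = -q/4 (Y(q) = (q + q)*(-1/8) = (2*q)*(-1/8) = -q/4)
(-2040 + Y(147))/(-87 + 28786) = (-2040 - 1/4*147)/(-87 + 28786) = (-2040 - 147/4)/28699 = -8307/4*1/28699 = -8307/114796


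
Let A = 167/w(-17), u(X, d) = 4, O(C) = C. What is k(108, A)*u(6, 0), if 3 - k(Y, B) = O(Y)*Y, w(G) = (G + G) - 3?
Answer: -46644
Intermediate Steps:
w(G) = -3 + 2*G (w(G) = 2*G - 3 = -3 + 2*G)
A = -167/37 (A = 167/(-3 + 2*(-17)) = 167/(-3 - 34) = 167/(-37) = 167*(-1/37) = -167/37 ≈ -4.5135)
k(Y, B) = 3 - Y**2 (k(Y, B) = 3 - Y*Y = 3 - Y**2)
k(108, A)*u(6, 0) = (3 - 1*108**2)*4 = (3 - 1*11664)*4 = (3 - 11664)*4 = -11661*4 = -46644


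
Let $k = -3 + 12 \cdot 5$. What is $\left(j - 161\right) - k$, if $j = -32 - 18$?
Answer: $-268$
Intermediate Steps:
$j = -50$ ($j = -32 - 18 = -50$)
$k = 57$ ($k = -3 + 60 = 57$)
$\left(j - 161\right) - k = \left(-50 - 161\right) - 57 = -211 - 57 = -268$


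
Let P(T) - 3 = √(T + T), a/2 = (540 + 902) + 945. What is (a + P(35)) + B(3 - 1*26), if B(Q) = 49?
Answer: 4826 + √70 ≈ 4834.4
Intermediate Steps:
a = 4774 (a = 2*((540 + 902) + 945) = 2*(1442 + 945) = 2*2387 = 4774)
P(T) = 3 + √2*√T (P(T) = 3 + √(T + T) = 3 + √(2*T) = 3 + √2*√T)
(a + P(35)) + B(3 - 1*26) = (4774 + (3 + √2*√35)) + 49 = (4774 + (3 + √70)) + 49 = (4777 + √70) + 49 = 4826 + √70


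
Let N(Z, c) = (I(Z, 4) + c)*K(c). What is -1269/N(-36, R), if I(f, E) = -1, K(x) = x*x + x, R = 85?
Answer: -423/204680 ≈ -0.0020666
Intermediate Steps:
K(x) = x + x² (K(x) = x² + x = x + x²)
N(Z, c) = c*(1 + c)*(-1 + c) (N(Z, c) = (-1 + c)*(c*(1 + c)) = c*(1 + c)*(-1 + c))
-1269/N(-36, R) = -1269/(85³ - 1*85) = -1269/(614125 - 85) = -1269/614040 = -1269*1/614040 = -423/204680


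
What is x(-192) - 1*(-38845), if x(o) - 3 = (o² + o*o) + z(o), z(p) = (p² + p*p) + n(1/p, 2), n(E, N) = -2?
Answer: 186302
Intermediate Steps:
z(p) = -2 + 2*p² (z(p) = (p² + p*p) - 2 = (p² + p²) - 2 = 2*p² - 2 = -2 + 2*p²)
x(o) = 1 + 4*o² (x(o) = 3 + ((o² + o*o) + (-2 + 2*o²)) = 3 + ((o² + o²) + (-2 + 2*o²)) = 3 + (2*o² + (-2 + 2*o²)) = 3 + (-2 + 4*o²) = 1 + 4*o²)
x(-192) - 1*(-38845) = (1 + 4*(-192)²) - 1*(-38845) = (1 + 4*36864) + 38845 = (1 + 147456) + 38845 = 147457 + 38845 = 186302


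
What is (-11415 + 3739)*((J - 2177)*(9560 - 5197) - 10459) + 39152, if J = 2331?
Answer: -5077197316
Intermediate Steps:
(-11415 + 3739)*((J - 2177)*(9560 - 5197) - 10459) + 39152 = (-11415 + 3739)*((2331 - 2177)*(9560 - 5197) - 10459) + 39152 = -7676*(154*4363 - 10459) + 39152 = -7676*(671902 - 10459) + 39152 = -7676*661443 + 39152 = -5077236468 + 39152 = -5077197316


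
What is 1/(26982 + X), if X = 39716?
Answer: 1/66698 ≈ 1.4993e-5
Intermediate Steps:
1/(26982 + X) = 1/(26982 + 39716) = 1/66698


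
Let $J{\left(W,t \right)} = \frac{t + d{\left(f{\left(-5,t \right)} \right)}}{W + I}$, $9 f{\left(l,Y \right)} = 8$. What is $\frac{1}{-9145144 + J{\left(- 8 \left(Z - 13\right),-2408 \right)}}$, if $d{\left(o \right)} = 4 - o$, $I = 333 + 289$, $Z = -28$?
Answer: $- \frac{4275}{39095501422} \approx -1.0935 \cdot 10^{-7}$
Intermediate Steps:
$f{\left(l,Y \right)} = \frac{8}{9}$ ($f{\left(l,Y \right)} = \frac{1}{9} \cdot 8 = \frac{8}{9}$)
$I = 622$
$J{\left(W,t \right)} = \frac{\frac{28}{9} + t}{622 + W}$ ($J{\left(W,t \right)} = \frac{t + \left(4 - \frac{8}{9}\right)}{W + 622} = \frac{t + \left(4 - \frac{8}{9}\right)}{622 + W} = \frac{t + \frac{28}{9}}{622 + W} = \frac{\frac{28}{9} + t}{622 + W}$)
$\frac{1}{-9145144 + J{\left(- 8 \left(Z - 13\right),-2408 \right)}} = \frac{1}{-9145144 + \frac{\frac{28}{9} - 2408}{622 - 8 \left(-28 - 13\right)}} = \frac{1}{-9145144 + \frac{1}{622 - -328} \left(- \frac{21644}{9}\right)} = \frac{1}{-9145144 + \frac{1}{622 + 328} \left(- \frac{21644}{9}\right)} = \frac{1}{-9145144 + \frac{1}{950} \left(- \frac{21644}{9}\right)} = \frac{1}{-9145144 - \frac{10822}{4275}} = \frac{1}{- \frac{39095501422}{4275}} = - \frac{4275}{39095501422}$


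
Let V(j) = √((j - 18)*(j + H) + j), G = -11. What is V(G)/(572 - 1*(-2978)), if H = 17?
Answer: I*√185/3550 ≈ 0.0038314*I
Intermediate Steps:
V(j) = √(j + (-18 + j)*(17 + j)) (V(j) = √((j - 18)*(j + 17) + j) = √((-18 + j)*(17 + j) + j) = √(j + (-18 + j)*(17 + j)))
V(G)/(572 - 1*(-2978)) = √(-306 + (-11)²)/(572 - 1*(-2978)) = √(-306 + 121)/(572 + 2978) = √(-185)/3550 = (I*√185)*(1/3550) = I*√185/3550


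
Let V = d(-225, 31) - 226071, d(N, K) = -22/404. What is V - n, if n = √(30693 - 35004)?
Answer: -45666353/202 - 3*I*√479 ≈ -2.2607e+5 - 65.658*I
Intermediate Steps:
d(N, K) = -11/202 (d(N, K) = -22*1/404 = -11/202)
n = 3*I*√479 (n = √(-4311) = 3*I*√479 ≈ 65.658*I)
V = -45666353/202 (V = -11/202 - 226071 = -45666353/202 ≈ -2.2607e+5)
V - n = -45666353/202 - 3*I*√479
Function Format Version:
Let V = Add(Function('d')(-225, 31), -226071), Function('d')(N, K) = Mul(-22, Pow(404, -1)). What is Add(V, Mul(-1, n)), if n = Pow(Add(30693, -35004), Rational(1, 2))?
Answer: Add(Rational(-45666353, 202), Mul(-3, I, Pow(479, Rational(1, 2)))) ≈ Add(-2.2607e+5, Mul(-65.658, I))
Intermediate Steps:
Function('d')(N, K) = Rational(-11, 202) (Function('d')(N, K) = Mul(-22, Rational(1, 404)) = Rational(-11, 202))
n = Mul(3, I, Pow(479, Rational(1, 2))) (n = Pow(-4311, Rational(1, 2)) = Mul(3, I, Pow(479, Rational(1, 2))) ≈ Mul(65.658, I))
V = Rational(-45666353, 202) (V = Add(Rational(-11, 202), -226071) = Rational(-45666353, 202) ≈ -2.2607e+5)
Add(V, Mul(-1, n)) = Add(Rational(-45666353, 202), Mul(-1, Mul(3, I, Pow(479, Rational(1, 2))))) = Add(Rational(-45666353, 202), Mul(-3, I, Pow(479, Rational(1, 2))))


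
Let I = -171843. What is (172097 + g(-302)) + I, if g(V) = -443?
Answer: -189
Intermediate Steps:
(172097 + g(-302)) + I = (172097 - 443) - 171843 = 171654 - 171843 = -189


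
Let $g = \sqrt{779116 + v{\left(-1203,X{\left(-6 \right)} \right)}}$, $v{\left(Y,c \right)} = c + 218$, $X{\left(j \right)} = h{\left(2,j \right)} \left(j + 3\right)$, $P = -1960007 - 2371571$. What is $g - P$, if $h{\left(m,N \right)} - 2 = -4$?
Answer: $4331578 + 2 \sqrt{194835} \approx 4.3325 \cdot 10^{6}$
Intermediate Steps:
$h{\left(m,N \right)} = -2$ ($h{\left(m,N \right)} = 2 - 4 = -2$)
$P = -4331578$ ($P = -1960007 - 2371571 = -4331578$)
$X{\left(j \right)} = -6 - 2 j$ ($X{\left(j \right)} = - 2 \left(j + 3\right) = - 2 \left(3 + j\right) = -6 - 2 j$)
$v{\left(Y,c \right)} = 218 + c$
$g = 2 \sqrt{194835}$ ($g = \sqrt{779116 + \left(218 - -6\right)} = \sqrt{779116 + \left(218 + \left(-6 + 12\right)\right)} = \sqrt{779116 + \left(218 + 6\right)} = \sqrt{779116 + 224} = \sqrt{779340} = 2 \sqrt{194835} \approx 882.8$)
$g - P = 2 \sqrt{194835} - -4331578 = 2 \sqrt{194835} + 4331578 = 4331578 + 2 \sqrt{194835}$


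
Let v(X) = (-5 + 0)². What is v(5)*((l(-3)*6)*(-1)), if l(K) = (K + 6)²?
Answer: -1350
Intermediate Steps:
l(K) = (6 + K)²
v(X) = 25 (v(X) = (-5)² = 25)
v(5)*((l(-3)*6)*(-1)) = 25*(((6 - 3)²*6)*(-1)) = 25*((3²*6)*(-1)) = 25*((9*6)*(-1)) = 25*(54*(-1)) = 25*(-54) = -1350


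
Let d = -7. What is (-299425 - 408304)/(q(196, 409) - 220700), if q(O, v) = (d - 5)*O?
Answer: 707729/223052 ≈ 3.1729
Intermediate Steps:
q(O, v) = -12*O (q(O, v) = (-7 - 5)*O = -12*O)
(-299425 - 408304)/(q(196, 409) - 220700) = (-299425 - 408304)/(-12*196 - 220700) = -707729/(-2352 - 220700) = -707729/(-223052) = -707729*(-1/223052) = 707729/223052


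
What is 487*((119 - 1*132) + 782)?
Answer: 374503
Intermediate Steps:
487*((119 - 1*132) + 782) = 487*((119 - 132) + 782) = 487*(-13 + 782) = 487*769 = 374503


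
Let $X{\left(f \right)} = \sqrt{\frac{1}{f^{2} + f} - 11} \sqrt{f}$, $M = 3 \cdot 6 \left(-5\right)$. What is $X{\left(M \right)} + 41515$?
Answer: $41515 - \frac{\sqrt{7841701}}{89} \approx 41484.0$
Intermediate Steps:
$M = -90$ ($M = 18 \left(-5\right) = -90$)
$X{\left(f \right)} = \sqrt{f} \sqrt{-11 + \frac{1}{f + f^{2}}}$ ($X{\left(f \right)} = \sqrt{\frac{1}{f + f^{2}} - 11} \sqrt{f} = \sqrt{-11 + \frac{1}{f + f^{2}}} \sqrt{f} = \sqrt{f} \sqrt{-11 + \frac{1}{f + f^{2}}}$)
$X{\left(M \right)} + 41515 = \sqrt{-90} \sqrt{\frac{1 - -990 - 11 \left(-90\right)^{2}}{\left(-90\right) \left(1 - 90\right)}} + 41515 = 3 i \sqrt{10} \sqrt{- \frac{1 + 990 - 89100}{90 \left(-89\right)}} + 41515 = 3 i \sqrt{10} \sqrt{\left(- \frac{1}{90}\right) \left(- \frac{1}{89}\right) \left(1 + 990 - 89100\right)} + 41515 = 3 i \sqrt{10} \sqrt{\left(- \frac{1}{90}\right) \left(- \frac{1}{89}\right) \left(-88109\right)} + 41515 = 3 i \sqrt{10} \sqrt{- \frac{88109}{8010}} + 41515 = 3 i \sqrt{10} \frac{i \sqrt{78417010}}{2670} + 41515 = - \frac{\sqrt{7841701}}{89} + 41515 = 41515 - \frac{\sqrt{7841701}}{89}$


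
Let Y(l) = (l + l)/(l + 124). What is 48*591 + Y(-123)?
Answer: 28122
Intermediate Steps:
Y(l) = 2*l/(124 + l) (Y(l) = (2*l)/(124 + l) = 2*l/(124 + l))
48*591 + Y(-123) = 48*591 + 2*(-123)/(124 - 123) = 28368 + 2*(-123)/1 = 28368 + 2*(-123)*1 = 28368 - 246 = 28122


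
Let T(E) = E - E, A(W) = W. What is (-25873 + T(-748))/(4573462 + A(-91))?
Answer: -25873/4573371 ≈ -0.0056573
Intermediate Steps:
T(E) = 0
(-25873 + T(-748))/(4573462 + A(-91)) = (-25873 + 0)/(4573462 - 91) = -25873/4573371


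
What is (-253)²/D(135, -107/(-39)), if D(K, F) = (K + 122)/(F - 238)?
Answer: -587282575/10023 ≈ -58594.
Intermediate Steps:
D(K, F) = (122 + K)/(-238 + F)
(-253)²/D(135, -107/(-39)) = (-253)²/(((122 + 135)/(-238 - 107/(-39)))) = 64009/((257/(-238 - 107*(-1/39)))) = 64009/((257/(-238 + 107/39))) = 64009/((257/(-9175/39))) = 64009/((-39/9175*257)) = 64009/(-10023/9175) = 64009*(-9175/10023) = -587282575/10023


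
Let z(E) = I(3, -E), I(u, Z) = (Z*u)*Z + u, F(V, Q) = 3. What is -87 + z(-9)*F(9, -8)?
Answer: 651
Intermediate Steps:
I(u, Z) = u + u*Z² (I(u, Z) = u*Z² + u = u + u*Z²)
z(E) = 3 + 3*E² (z(E) = 3*(1 + (-E)²) = 3*(1 + E²) = 3 + 3*E²)
-87 + z(-9)*F(9, -8) = -87 + (3 + 3*(-9)²)*3 = -87 + (3 + 3*81)*3 = -87 + (3 + 243)*3 = -87 + 246*3 = -87 + 738 = 651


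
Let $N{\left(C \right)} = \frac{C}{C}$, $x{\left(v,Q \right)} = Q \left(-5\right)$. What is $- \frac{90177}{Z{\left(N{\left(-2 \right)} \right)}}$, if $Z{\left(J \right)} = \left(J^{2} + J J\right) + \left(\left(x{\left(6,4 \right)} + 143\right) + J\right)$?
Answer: $- \frac{30059}{42} \approx -715.69$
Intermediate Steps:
$x{\left(v,Q \right)} = - 5 Q$
$N{\left(C \right)} = 1$
$Z{\left(J \right)} = 123 + J + 2 J^{2}$ ($Z{\left(J \right)} = \left(J^{2} + J J\right) + \left(\left(\left(-5\right) 4 + 143\right) + J\right) = \left(J^{2} + J^{2}\right) + \left(\left(-20 + 143\right) + J\right) = 2 J^{2} + \left(123 + J\right) = 123 + J + 2 J^{2}$)
$- \frac{90177}{Z{\left(N{\left(-2 \right)} \right)}} = - \frac{90177}{123 + 1 + 2 \cdot 1^{2}} = - \frac{90177}{123 + 1 + 2 \cdot 1} = - \frac{90177}{123 + 1 + 2} = - \frac{90177}{126} = \left(-90177\right) \frac{1}{126} = - \frac{30059}{42}$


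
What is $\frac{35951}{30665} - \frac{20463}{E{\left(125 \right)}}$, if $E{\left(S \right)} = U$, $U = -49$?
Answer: $\frac{629259494}{1502585} \approx 418.78$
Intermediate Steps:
$E{\left(S \right)} = -49$
$\frac{35951}{30665} - \frac{20463}{E{\left(125 \right)}} = \frac{35951}{30665} - \frac{20463}{-49} = 35951 \cdot \frac{1}{30665} - - \frac{20463}{49} = \frac{35951}{30665} + \frac{20463}{49} = \frac{629259494}{1502585}$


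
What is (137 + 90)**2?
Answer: 51529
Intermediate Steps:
(137 + 90)**2 = 227**2 = 51529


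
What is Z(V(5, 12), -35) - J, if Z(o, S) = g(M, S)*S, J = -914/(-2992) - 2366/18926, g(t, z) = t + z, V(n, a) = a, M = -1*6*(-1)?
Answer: 14366442897/14156648 ≈ 1014.8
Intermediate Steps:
M = 6 (M = -6*(-1) = 6)
J = 2554823/14156648 (J = -914*(-1/2992) - 2366*1/18926 = 457/1496 - 1183/9463 = 2554823/14156648 ≈ 0.18047)
Z(o, S) = S*(6 + S) (Z(o, S) = (6 + S)*S = S*(6 + S))
Z(V(5, 12), -35) - J = -35*(6 - 35) - 1*2554823/14156648 = -35*(-29) - 2554823/14156648 = 1015 - 2554823/14156648 = 14366442897/14156648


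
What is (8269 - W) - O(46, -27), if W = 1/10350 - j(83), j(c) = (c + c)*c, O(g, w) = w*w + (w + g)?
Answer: 220444649/10350 ≈ 21299.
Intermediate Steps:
O(g, w) = g + w + w**2 (O(g, w) = w**2 + (g + w) = g + w + w**2)
j(c) = 2*c**2 (j(c) = (2*c)*c = 2*c**2)
W = -142602299/10350 (W = 1/10350 - 2*83**2 = 1/10350 - 2*6889 = 1/10350 - 1*13778 = 1/10350 - 13778 = -142602299/10350 ≈ -13778.)
(8269 - W) - O(46, -27) = (8269 - 1*(-142602299/10350)) - (46 - 27 + (-27)**2) = (8269 + 142602299/10350) - (46 - 27 + 729) = 228186449/10350 - 1*748 = 228186449/10350 - 748 = 220444649/10350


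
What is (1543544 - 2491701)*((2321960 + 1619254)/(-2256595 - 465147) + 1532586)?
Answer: -1977523525495324443/1360871 ≈ -1.4531e+12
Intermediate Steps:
(1543544 - 2491701)*((2321960 + 1619254)/(-2256595 - 465147) + 1532586) = -948157*(3941214/(-2721742) + 1532586) = -948157*(3941214*(-1/2721742) + 1532586) = -948157*(-1970607/1360871 + 1532586) = -948157*2085649871799/1360871 = -1977523525495324443/1360871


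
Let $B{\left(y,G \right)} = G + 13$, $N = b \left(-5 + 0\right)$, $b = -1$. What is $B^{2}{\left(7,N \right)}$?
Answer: $324$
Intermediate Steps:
$N = 5$ ($N = - (-5 + 0) = \left(-1\right) \left(-5\right) = 5$)
$B{\left(y,G \right)} = 13 + G$
$B^{2}{\left(7,N \right)} = \left(13 + 5\right)^{2} = 18^{2} = 324$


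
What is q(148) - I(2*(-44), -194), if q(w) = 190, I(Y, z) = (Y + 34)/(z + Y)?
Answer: 8921/47 ≈ 189.81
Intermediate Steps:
I(Y, z) = (34 + Y)/(Y + z)
q(148) - I(2*(-44), -194) = 190 - (34 + 2*(-44))/(2*(-44) - 194) = 190 - (34 - 88)/(-88 - 194) = 190 - (-54)/(-282) = 190 - (-1)*(-54)/282 = 190 - 1*9/47 = 190 - 9/47 = 8921/47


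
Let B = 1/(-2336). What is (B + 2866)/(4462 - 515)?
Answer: 6694975/9220192 ≈ 0.72612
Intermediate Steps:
B = -1/2336 ≈ -0.00042808
(B + 2866)/(4462 - 515) = (-1/2336 + 2866)/(4462 - 515) = (6694975/2336)/3947 = (6694975/2336)*(1/3947) = 6694975/9220192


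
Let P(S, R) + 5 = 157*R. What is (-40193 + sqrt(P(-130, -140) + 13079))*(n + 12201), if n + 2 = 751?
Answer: -520499350 + 12950*I*sqrt(8906) ≈ -5.205e+8 + 1.2221e+6*I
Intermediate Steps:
n = 749 (n = -2 + 751 = 749)
P(S, R) = -5 + 157*R
(-40193 + sqrt(P(-130, -140) + 13079))*(n + 12201) = (-40193 + sqrt((-5 + 157*(-140)) + 13079))*(749 + 12201) = (-40193 + sqrt((-5 - 21980) + 13079))*12950 = (-40193 + sqrt(-21985 + 13079))*12950 = (-40193 + sqrt(-8906))*12950 = (-40193 + I*sqrt(8906))*12950 = -520499350 + 12950*I*sqrt(8906)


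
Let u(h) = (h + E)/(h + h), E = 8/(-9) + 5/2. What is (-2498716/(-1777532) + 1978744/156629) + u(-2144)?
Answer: 78105462941655553/5372258398581888 ≈ 14.539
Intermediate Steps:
E = 29/18 (E = 8*(-1/9) + 5*(1/2) = -8/9 + 5/2 = 29/18 ≈ 1.6111)
u(h) = (29/18 + h)/(2*h) (u(h) = (h + 29/18)/(h + h) = (29/18 + h)/((2*h)) = (1/(2*h))*(29/18 + h) = (29/18 + h)/(2*h))
(-2498716/(-1777532) + 1978744/156629) + u(-2144) = (-2498716/(-1777532) + 1978744/156629) + (1/36)*(29 + 18*(-2144))/(-2144) = (-2498716*(-1/1777532) + 1978744*(1/156629)) + (1/36)*(-1/2144)*(29 - 38592) = (624679/444383 + 1978744/156629) + (1/36)*(-1/2144)*(-38563) = 977163042043/69603264907 + 38563/77184 = 78105462941655553/5372258398581888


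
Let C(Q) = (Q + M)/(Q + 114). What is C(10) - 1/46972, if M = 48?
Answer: 681063/1456132 ≈ 0.46772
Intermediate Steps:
C(Q) = (48 + Q)/(114 + Q) (C(Q) = (Q + 48)/(Q + 114) = (48 + Q)/(114 + Q))
C(10) - 1/46972 = (48 + 10)/(114 + 10) - 1/46972 = 58/124 - 1*1/46972 = (1/124)*58 - 1/46972 = 29/62 - 1/46972 = 681063/1456132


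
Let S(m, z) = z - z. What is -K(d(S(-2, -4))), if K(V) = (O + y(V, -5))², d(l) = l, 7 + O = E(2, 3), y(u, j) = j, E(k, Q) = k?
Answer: -100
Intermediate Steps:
O = -5 (O = -7 + 2 = -5)
S(m, z) = 0
K(V) = 100 (K(V) = (-5 - 5)² = (-10)² = 100)
-K(d(S(-2, -4))) = -1*100 = -100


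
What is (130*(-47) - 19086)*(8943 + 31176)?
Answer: -1010838324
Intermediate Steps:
(130*(-47) - 19086)*(8943 + 31176) = (-6110 - 19086)*40119 = -25196*40119 = -1010838324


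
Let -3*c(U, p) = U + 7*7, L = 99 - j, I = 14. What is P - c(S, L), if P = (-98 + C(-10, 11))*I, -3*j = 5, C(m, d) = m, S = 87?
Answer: -4400/3 ≈ -1466.7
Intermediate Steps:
j = -5/3 (j = -1/3*5 = -5/3 ≈ -1.6667)
L = 302/3 (L = 99 - 1*(-5/3) = 99 + 5/3 = 302/3 ≈ 100.67)
c(U, p) = -49/3 - U/3 (c(U, p) = -(U + 7*7)/3 = -(U + 49)/3 = -(49 + U)/3 = -49/3 - U/3)
P = -1512 (P = (-98 - 10)*14 = -108*14 = -1512)
P - c(S, L) = -1512 - (-49/3 - 1/3*87) = -1512 - (-49/3 - 29) = -1512 - 1*(-136/3) = -1512 + 136/3 = -4400/3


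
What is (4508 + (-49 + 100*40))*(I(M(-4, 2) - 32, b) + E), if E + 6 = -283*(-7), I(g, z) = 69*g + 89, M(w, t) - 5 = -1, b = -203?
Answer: 1116588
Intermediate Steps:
M(w, t) = 4 (M(w, t) = 5 - 1 = 4)
I(g, z) = 89 + 69*g
E = 1975 (E = -6 - 283*(-7) = -6 + 1981 = 1975)
(4508 + (-49 + 100*40))*(I(M(-4, 2) - 32, b) + E) = (4508 + (-49 + 100*40))*((89 + 69*(4 - 32)) + 1975) = (4508 + (-49 + 4000))*((89 + 69*(-28)) + 1975) = (4508 + 3951)*((89 - 1932) + 1975) = 8459*(-1843 + 1975) = 8459*132 = 1116588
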